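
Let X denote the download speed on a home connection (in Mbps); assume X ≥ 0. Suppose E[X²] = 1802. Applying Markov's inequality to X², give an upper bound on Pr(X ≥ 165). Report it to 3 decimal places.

Since X ≥ 0, the event {X ≥ 165} is the same as {X² ≥ 27225}.
Markov's inequality applied to X² gives Pr(X² ≥ 27225) ≤ E[X²]/27225 = 1802/27225 = 0.0662.

0.066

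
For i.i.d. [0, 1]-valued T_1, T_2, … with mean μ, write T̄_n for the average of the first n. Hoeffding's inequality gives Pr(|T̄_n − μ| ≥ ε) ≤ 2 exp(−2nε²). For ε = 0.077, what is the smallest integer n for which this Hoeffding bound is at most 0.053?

307

Require 2·exp(−2nε²) ≤ 0.053, i.e. 2nε² ≥ ln(2/0.053) = 3.630611.
So n ≥ 3.630611 / (2·0.077²) = 306.174.
The smallest integer n is 307.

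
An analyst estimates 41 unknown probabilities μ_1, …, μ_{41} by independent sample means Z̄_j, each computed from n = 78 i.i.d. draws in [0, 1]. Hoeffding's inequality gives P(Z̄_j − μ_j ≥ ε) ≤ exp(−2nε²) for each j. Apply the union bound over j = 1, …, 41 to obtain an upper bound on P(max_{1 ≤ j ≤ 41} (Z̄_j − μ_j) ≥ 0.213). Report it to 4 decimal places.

0.0346

Per-experiment Hoeffding bound: exp(−2·78·0.213²) = exp(−7.07756) = 0.00084383.
Union bound over 41 events: 41·0.00084383 = 0.03460.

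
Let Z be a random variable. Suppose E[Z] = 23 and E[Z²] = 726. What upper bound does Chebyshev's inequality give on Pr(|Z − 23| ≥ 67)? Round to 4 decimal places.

Var(Z) = E[Z²] − (E[Z])² = 726 − 529 = 197.
Chebyshev's inequality: Pr(|Z − μ| ≥ t) ≤ Var(Z)/t² = 197/4489 = 0.0439.

0.0439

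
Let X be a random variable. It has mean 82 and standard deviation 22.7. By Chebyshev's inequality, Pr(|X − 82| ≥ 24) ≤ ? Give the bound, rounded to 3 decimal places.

0.895

Chebyshev: Pr(|X − μ| ≥ t) ≤ Var(X)/t².
Var(X) = σ² = 22.7² = 515.29.
Bound = 515.29 / 576 = 0.8946.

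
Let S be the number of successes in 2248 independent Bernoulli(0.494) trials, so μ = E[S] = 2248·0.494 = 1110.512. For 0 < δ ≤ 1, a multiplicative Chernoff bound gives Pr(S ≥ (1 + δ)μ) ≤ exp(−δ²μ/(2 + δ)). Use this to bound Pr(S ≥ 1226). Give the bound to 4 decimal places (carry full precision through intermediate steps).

0.0033

Write 1226 = (1 + δ)μ, so δ = 1226/1110.512 − 1 = 0.1039953…
Then the exponent is δ²μ/(2 + δ) = (1226 − μ)² / (μ·(2 + δ)) = 5.708286.
Bound = exp(−5.708286) = 0.00332.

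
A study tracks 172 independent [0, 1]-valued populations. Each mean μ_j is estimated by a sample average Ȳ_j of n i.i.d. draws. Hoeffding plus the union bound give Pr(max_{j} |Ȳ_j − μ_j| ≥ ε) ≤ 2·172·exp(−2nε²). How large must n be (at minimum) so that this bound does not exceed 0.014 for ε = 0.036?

Need 2·172·exp(−2nε²) ≤ 0.014, i.e. exp(−2nε²) ≤ 0.014/344.
So 2nε² ≥ ln(344/0.014) = 10.109340.
Hence n ≥ 10.109340/(2·0.036²) = 3900.208.
The smallest integer n is 3901.

3901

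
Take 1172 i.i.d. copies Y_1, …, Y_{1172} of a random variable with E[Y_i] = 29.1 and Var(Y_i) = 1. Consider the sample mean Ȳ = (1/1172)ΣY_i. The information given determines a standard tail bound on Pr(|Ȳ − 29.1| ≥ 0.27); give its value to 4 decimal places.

With mean and variance of each term known, Chebyshev's inequality bounds the deviation of the sum (or sample mean).
Var(Ȳ) = Var(Y_i)/n = 1/1172 = 0.00085324.
Chebyshev: Pr(|Ȳ − 29.1| ≥ 0.27) ≤ Var(Ȳ)/(0.27)² = 1/(1172·0.27²) = 0.0117.

0.0117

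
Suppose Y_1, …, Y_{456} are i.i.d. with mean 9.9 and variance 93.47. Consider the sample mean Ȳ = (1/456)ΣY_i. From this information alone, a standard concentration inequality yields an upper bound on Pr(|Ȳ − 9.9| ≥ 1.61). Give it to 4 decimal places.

0.0791

With mean and variance of each term known, Chebyshev's inequality bounds the deviation of the sum (or sample mean).
Var(Ȳ) = Var(Y_i)/n = 93.47/456 = 0.20498.
Chebyshev: Pr(|Ȳ − 9.9| ≥ 1.61) ≤ Var(Ȳ)/(1.61)² = 93.47/(456·1.61²) = 0.0791.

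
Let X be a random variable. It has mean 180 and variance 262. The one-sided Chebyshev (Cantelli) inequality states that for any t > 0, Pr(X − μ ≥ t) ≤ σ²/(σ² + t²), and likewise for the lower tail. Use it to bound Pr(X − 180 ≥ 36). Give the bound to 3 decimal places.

0.168

Here σ² = 262 and t = 36, so σ² + t² = 1558.
Cantelli's bound: 262/1558 = 0.1682.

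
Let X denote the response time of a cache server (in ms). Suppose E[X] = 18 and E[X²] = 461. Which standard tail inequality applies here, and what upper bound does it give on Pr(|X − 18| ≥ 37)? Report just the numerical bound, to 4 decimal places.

0.1001

The first two moments determine the variance, so Chebyshev's inequality is the sharpest standard bound available.
Var(X) = E[X²] − (E[X])² = 461 − 324 = 137.
Chebyshev's inequality: Pr(|X − μ| ≥ t) ≤ Var(X)/t² = 137/1369 = 0.1001.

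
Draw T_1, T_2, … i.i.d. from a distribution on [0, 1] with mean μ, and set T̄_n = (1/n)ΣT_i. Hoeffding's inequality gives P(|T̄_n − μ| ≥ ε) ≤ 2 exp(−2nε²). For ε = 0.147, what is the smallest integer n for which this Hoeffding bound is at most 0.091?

Require 2·exp(−2nε²) ≤ 0.091, i.e. 2nε² ≥ ln(2/0.091) = 3.090043.
So n ≥ 3.090043 / (2·0.147²) = 71.499.
The smallest integer n is 72.

72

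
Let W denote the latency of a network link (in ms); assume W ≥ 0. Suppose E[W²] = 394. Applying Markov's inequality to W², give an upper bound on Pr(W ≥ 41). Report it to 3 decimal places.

Since W ≥ 0, the event {W ≥ 41} is the same as {W² ≥ 1681}.
Markov's inequality applied to W² gives Pr(W² ≥ 1681) ≤ E[W²]/1681 = 394/1681 = 0.2344.

0.234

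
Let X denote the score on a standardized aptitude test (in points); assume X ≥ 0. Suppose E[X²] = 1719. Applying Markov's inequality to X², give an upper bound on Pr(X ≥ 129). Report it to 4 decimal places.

0.1033

Since X ≥ 0, the event {X ≥ 129} is the same as {X² ≥ 16641}.
Markov's inequality applied to X² gives Pr(X² ≥ 16641) ≤ E[X²]/16641 = 1719/16641 = 0.1033.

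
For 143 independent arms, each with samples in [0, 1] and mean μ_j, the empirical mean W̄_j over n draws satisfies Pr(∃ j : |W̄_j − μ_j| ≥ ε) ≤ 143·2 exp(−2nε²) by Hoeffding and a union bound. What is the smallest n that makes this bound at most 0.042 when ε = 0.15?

Need 2·143·exp(−2nε²) ≤ 0.042, i.e. exp(−2nε²) ≤ 0.042/286.
So 2nε² ≥ ln(286/0.042) = 8.826077.
Hence n ≥ 8.826077/(2·0.15²) = 196.135.
The smallest integer n is 197.

197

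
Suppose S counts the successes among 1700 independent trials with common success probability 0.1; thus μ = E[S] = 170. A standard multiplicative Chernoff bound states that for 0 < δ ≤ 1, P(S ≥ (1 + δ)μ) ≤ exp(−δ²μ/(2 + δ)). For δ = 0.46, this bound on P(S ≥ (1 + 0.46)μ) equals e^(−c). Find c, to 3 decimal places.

14.623

c = δ²μ/(2 + δ) = 0.46²·170/(2 + 0.46) = 14.6228.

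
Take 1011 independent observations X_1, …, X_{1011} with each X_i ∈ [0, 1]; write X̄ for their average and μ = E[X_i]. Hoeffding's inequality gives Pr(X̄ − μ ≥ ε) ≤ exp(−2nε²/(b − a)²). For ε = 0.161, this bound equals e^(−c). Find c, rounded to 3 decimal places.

c = 2nε²/(b − a)² = 2·1011·0.161² / 1² = 52.4123.

52.412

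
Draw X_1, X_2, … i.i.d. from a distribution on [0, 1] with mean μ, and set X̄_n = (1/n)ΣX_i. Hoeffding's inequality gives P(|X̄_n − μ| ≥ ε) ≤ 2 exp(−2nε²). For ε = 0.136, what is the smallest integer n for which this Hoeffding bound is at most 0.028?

116

Require 2·exp(−2nε²) ≤ 0.028, i.e. 2nε² ≥ ln(2/0.028) = 4.268698.
So n ≥ 4.268698 / (2·0.136²) = 115.395.
The smallest integer n is 116.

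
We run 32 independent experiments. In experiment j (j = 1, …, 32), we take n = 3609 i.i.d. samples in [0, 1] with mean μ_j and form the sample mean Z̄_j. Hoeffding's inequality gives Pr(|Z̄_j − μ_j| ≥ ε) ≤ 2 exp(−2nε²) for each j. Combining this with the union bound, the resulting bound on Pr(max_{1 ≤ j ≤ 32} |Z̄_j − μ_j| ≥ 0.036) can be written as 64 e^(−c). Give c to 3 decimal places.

9.355

Union bound over the 32 events: Pr(max_{1 ≤ j ≤ 32} |Z̄_j − μ_j| ≥ 0.036) ≤ 32·2·exp(−2nε²) = 64 exp(−2·3609·0.036²).
So c = 2·3609·0.036² = 9.3545.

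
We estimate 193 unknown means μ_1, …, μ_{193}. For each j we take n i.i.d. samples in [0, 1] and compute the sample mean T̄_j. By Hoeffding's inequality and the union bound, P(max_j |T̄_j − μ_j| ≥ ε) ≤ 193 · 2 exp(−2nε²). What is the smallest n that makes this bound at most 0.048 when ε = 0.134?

Need 2·193·exp(−2nε²) ≤ 0.048, i.e. exp(−2nε²) ≤ 0.048/386.
So 2nε² ≥ ln(386/0.048) = 8.992392.
Hence n ≥ 8.992392/(2·0.134²) = 250.401.
The smallest integer n is 251.

251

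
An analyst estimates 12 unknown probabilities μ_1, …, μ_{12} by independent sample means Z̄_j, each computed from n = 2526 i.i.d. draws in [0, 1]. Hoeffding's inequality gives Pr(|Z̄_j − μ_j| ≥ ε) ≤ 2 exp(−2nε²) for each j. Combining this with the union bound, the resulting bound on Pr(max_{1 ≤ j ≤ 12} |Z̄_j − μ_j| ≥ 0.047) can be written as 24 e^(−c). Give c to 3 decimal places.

Union bound over the 12 events: Pr(max_{1 ≤ j ≤ 12} |Z̄_j − μ_j| ≥ 0.047) ≤ 12·2·exp(−2nε²) = 24 exp(−2·2526·0.047²).
So c = 2·2526·0.047² = 11.1599.

11.160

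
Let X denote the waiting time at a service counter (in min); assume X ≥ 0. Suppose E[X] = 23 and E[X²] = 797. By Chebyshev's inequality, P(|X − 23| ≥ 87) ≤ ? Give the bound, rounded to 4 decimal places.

0.0354

Var(X) = E[X²] − (E[X])² = 797 − 529 = 268.
Chebyshev's inequality: P(|X − μ| ≥ t) ≤ Var(X)/t² = 268/7569 = 0.0354.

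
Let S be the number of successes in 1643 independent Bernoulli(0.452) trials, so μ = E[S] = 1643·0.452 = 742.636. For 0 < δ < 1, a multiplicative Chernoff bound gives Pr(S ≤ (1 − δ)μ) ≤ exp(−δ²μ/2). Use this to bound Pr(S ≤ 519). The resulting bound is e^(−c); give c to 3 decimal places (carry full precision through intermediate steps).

33.673

Write 519 = (1 − δ)μ, so δ = 1 − 519/742.636 = 0.3011381…
Then the exponent is δ²μ/2 = (μ − 519)²/(2μ) = 33.672661.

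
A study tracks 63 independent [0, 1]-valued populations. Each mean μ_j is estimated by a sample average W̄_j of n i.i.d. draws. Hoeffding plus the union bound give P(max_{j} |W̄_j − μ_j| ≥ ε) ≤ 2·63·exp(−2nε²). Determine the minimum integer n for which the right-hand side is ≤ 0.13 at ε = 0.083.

500

Need 2·63·exp(−2nε²) ≤ 0.13, i.e. exp(−2nε²) ≤ 0.13/126.
So 2nε² ≥ ln(126/0.13) = 6.876503.
Hence n ≥ 6.876503/(2·0.083²) = 499.093.
The smallest integer n is 500.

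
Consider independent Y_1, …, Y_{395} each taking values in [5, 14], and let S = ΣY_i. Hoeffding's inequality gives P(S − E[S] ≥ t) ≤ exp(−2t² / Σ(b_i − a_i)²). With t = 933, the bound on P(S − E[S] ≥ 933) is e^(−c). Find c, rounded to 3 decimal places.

Σ(b_i − a_i)² = 395·(9)² = 31995.
c = 2t²/31995 = 2·933²/31995 = 54.4141.

54.414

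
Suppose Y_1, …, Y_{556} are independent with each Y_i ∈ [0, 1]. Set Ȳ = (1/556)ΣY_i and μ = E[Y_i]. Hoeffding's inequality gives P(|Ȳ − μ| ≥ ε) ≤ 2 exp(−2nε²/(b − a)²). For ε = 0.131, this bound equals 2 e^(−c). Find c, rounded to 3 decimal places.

19.083

c = 2nε²/(b − a)² = 2·556·0.131² / 1² = 19.0830.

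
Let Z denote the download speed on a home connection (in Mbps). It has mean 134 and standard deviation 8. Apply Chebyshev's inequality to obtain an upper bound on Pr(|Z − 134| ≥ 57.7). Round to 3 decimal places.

0.019

Chebyshev: Pr(|Z − μ| ≥ t) ≤ Var(Z)/t².
Var(Z) = σ² = 8² = 64.
Bound = 64 / 3329.29 = 0.0192.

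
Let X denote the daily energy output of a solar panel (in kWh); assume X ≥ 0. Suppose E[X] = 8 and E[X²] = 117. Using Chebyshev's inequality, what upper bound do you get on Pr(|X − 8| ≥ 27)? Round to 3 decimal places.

0.073

Var(X) = E[X²] − (E[X])² = 117 − 64 = 53.
Chebyshev's inequality: Pr(|X − μ| ≥ t) ≤ Var(X)/t² = 53/729 = 0.0727.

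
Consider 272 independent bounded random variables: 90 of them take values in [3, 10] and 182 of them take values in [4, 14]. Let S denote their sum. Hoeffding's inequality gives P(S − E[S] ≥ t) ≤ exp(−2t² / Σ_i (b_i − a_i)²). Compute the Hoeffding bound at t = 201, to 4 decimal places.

0.0281

Σ(b_i − a_i)² = 90·7² + 182·10² = 22610.
Exponent = 2·201² / 22610 = 3.57373.
Bound = exp(−3.57373) = 0.02805.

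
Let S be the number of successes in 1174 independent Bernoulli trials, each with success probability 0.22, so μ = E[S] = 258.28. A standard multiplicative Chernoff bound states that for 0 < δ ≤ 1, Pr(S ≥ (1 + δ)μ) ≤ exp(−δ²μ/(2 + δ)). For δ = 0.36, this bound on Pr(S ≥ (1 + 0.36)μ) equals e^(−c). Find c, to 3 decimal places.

14.184

c = δ²μ/(2 + δ) = 0.36²·258.28/(2 + 0.36) = 14.1835.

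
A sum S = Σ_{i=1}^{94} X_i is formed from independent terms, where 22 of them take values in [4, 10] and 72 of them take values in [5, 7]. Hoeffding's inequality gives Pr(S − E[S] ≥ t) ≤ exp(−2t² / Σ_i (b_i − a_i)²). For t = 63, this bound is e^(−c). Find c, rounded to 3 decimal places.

7.350

Σ(b_i − a_i)² = 22·6² + 72·2² = 1080.
c = 2t² / 1080 = 2·63² / 1080 = 7.3500.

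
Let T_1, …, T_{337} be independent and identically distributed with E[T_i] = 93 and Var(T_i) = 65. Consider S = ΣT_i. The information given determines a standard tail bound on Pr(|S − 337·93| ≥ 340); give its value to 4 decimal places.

With mean and variance of each term known, Chebyshev's inequality bounds the deviation of the sum (or sample mean).
Var(S) = n·Var(T_i) = 337·65 = 21905.
Chebyshev: Pr(|S − 337·93| ≥ 340) ≤ Var(S)/340² = 21905/115600 = 0.1895.

0.1895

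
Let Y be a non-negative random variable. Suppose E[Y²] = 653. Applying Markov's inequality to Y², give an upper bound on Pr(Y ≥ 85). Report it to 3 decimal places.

Since Y ≥ 0, the event {Y ≥ 85} is the same as {Y² ≥ 7225}.
Markov's inequality applied to Y² gives Pr(Y² ≥ 7225) ≤ E[Y²]/7225 = 653/7225 = 0.0904.

0.090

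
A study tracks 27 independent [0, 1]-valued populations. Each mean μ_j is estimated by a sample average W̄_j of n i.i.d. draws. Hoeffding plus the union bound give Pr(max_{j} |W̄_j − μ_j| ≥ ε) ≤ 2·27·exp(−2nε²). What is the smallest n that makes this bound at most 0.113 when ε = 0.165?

114

Need 2·27·exp(−2nε²) ≤ 0.113, i.e. exp(−2nε²) ≤ 0.113/54.
So 2nε² ≥ ln(54/0.113) = 6.169352.
Hence n ≥ 6.169352/(2·0.165²) = 113.303.
The smallest integer n is 114.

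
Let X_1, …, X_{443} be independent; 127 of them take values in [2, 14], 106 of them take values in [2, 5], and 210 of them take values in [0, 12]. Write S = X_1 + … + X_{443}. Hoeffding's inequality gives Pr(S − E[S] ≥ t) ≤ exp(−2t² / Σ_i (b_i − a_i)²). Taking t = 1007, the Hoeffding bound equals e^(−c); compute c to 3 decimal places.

40.987

Σ(b_i − a_i)² = 127·12² + 106·3² + 210·12² = 49482.
c = 2t² / 49482 = 2·1007² / 49482 = 40.9866.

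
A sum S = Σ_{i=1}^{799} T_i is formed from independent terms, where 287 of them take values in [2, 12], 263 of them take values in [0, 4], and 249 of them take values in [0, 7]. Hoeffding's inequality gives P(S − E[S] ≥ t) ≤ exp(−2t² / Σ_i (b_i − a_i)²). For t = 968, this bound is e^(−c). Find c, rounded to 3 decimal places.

41.545

Σ(b_i − a_i)² = 287·10² + 263·4² + 249·7² = 45109.
c = 2t² / 45109 = 2·968² / 45109 = 41.5449.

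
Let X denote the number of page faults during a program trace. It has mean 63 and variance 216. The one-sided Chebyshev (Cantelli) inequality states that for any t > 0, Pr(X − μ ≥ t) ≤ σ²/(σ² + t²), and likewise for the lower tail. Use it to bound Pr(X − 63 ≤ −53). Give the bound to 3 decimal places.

0.071

Here σ² = 216 and t = 53, so σ² + t² = 3025.
Cantelli's bound: 216/3025 = 0.0714.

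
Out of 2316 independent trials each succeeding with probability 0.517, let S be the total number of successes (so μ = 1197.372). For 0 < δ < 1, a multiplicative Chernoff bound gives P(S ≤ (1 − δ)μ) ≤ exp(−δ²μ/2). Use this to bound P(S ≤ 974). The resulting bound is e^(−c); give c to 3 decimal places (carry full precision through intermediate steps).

20.835

Write 974 = (1 − δ)μ, so δ = 1 − 974/1197.372 = 0.1865519…
Then the exponent is δ²μ/2 = (μ − 974)²/(2μ) = 20.835233.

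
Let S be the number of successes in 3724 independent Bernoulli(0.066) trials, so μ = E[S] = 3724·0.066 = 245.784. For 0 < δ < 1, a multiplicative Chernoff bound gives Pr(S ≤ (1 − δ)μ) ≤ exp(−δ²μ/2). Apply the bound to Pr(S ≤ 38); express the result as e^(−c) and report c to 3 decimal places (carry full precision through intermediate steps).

87.830

Write 38 = (1 − δ)μ, so δ = 1 − 38/245.784 = 0.8453927…
Then the exponent is δ²μ/2 = (μ − 38)²/(2μ) = 87.829539.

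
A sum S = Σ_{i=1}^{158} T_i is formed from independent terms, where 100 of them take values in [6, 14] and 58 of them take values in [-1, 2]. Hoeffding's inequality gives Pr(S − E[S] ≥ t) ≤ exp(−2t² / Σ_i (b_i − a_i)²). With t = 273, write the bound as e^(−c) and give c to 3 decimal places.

21.534

Σ(b_i − a_i)² = 100·8² + 58·3² = 6922.
c = 2t² / 6922 = 2·273² / 6922 = 21.5339.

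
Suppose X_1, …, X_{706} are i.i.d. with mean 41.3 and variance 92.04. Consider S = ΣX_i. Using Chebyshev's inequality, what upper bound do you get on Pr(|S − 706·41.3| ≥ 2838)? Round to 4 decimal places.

Var(S) = n·Var(X_i) = 706·92.04 = 64980.24.
Chebyshev: Pr(|S − 706·41.3| ≥ 2838) ≤ Var(S)/2838² = 64980.24/8054244 = 0.0081.

0.0081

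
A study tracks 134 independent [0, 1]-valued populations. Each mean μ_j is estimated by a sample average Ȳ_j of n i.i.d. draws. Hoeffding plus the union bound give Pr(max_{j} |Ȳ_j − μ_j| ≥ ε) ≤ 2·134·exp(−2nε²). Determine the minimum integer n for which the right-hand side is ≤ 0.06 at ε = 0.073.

789

Need 2·134·exp(−2nε²) ≤ 0.06, i.e. exp(−2nε²) ≤ 0.06/268.
So 2nε² ≥ ln(268/0.06) = 8.404398.
Hence n ≥ 8.404398/(2·0.073²) = 788.553.
The smallest integer n is 789.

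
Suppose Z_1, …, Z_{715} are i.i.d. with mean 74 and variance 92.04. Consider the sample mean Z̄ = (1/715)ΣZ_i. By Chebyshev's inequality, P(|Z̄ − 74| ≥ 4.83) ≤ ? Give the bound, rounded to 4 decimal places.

0.0055

Var(Z̄) = Var(Z_i)/n = 92.04/715 = 0.12873.
Chebyshev: P(|Z̄ − 74| ≥ 4.83) ≤ Var(Z̄)/(4.83)² = 92.04/(715·4.83²) = 0.0055.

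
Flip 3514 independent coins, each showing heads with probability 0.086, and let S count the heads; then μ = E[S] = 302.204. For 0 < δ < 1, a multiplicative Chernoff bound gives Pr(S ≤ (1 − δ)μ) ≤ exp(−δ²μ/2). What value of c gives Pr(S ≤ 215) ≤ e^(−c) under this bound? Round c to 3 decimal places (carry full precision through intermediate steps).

Write 215 = (1 − δ)μ, so δ = 1 − 215/302.204 = 0.28856…
Then the exponent is δ²μ/2 = (μ − 215)²/(2μ) = 12.581795.

12.582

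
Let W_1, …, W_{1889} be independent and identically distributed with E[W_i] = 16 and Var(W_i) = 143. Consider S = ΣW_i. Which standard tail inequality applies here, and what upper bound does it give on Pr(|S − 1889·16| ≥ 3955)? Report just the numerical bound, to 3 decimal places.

0.017

With mean and variance of each term known, Chebyshev's inequality bounds the deviation of the sum (or sample mean).
Var(S) = n·Var(W_i) = 1889·143 = 270127.
Chebyshev: Pr(|S − 1889·16| ≥ 3955) ≤ Var(S)/3955² = 270127/15642025 = 0.0173.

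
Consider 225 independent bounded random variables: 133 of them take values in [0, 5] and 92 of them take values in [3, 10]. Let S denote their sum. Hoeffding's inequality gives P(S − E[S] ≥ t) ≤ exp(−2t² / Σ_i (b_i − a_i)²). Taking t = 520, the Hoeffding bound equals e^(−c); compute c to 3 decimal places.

Σ(b_i − a_i)² = 133·5² + 92·7² = 7833.
c = 2t² / 7833 = 2·520² / 7833 = 69.0412.

69.041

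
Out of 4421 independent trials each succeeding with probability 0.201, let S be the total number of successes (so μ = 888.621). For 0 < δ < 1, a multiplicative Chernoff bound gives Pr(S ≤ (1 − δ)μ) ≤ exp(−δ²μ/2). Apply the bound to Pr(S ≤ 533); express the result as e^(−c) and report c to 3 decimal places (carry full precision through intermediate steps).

71.159

Write 533 = (1 − δ)μ, so δ = 1 − 533/888.621 = 0.4001942…
Then the exponent is δ²μ/2 = (μ − 533)²/(2μ) = 71.158737.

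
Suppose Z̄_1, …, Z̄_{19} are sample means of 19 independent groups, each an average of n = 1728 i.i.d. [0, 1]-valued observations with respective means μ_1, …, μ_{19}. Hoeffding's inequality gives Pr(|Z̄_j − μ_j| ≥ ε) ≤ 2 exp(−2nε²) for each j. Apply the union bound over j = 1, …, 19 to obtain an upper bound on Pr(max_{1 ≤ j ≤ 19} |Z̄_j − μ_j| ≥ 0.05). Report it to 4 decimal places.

Per-experiment Hoeffding bound: 2·exp(−2·1728·0.05²) = 2·exp(−8.64000) = 0.00035377.
Union bound over 19 events: 19·0.00035377 = 0.00672.

0.0067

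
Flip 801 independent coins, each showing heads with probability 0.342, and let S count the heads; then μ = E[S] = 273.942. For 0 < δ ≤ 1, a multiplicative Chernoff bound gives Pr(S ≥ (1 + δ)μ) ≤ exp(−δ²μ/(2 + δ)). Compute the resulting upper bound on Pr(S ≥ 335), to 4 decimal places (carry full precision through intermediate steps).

Write 335 = (1 + δ)μ, so δ = 335/273.942 − 1 = 0.2228866…
Then the exponent is δ²μ/(2 + δ) = (335 − μ)² / (μ·(2 + δ)) = 6.122224.
Bound = exp(−6.122224) = 0.00219.

0.0022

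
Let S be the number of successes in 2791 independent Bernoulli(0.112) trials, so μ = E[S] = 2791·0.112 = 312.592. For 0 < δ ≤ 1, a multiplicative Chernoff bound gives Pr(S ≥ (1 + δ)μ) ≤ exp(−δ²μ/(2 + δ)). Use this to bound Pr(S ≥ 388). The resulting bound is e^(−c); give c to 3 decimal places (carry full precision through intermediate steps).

Write 388 = (1 + δ)μ, so δ = 388/312.592 − 1 = 0.2412346…
Then the exponent is δ²μ/(2 + δ) = (388 − μ)² / (μ·(2 + δ)) = 8.116516.

8.117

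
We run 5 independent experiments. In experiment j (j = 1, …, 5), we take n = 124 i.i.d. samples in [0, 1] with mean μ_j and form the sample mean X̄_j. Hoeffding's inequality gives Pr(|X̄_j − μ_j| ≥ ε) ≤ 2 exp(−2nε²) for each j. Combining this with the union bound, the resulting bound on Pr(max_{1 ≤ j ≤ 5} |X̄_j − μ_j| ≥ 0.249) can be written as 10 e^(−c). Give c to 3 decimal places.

15.376

Union bound over the 5 events: Pr(max_{1 ≤ j ≤ 5} |X̄_j − μ_j| ≥ 0.249) ≤ 5·2·exp(−2nε²) = 10 exp(−2·124·0.249²).
So c = 2·124·0.249² = 15.3762.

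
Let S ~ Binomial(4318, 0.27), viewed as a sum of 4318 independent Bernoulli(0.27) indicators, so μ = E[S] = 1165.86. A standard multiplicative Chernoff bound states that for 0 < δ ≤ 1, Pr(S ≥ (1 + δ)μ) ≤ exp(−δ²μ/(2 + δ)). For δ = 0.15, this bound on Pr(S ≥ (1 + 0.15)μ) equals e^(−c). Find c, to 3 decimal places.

12.201

c = δ²μ/(2 + δ) = 0.15²·1165.86/(2 + 0.15) = 12.2009.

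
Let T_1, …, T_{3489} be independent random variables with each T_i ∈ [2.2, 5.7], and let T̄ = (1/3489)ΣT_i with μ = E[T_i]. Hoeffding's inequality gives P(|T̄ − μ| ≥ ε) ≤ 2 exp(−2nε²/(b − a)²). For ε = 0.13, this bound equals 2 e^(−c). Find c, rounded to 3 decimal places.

c = 2nε²/(b − a)² = 2·3489·0.13² / 3.5² = 9.6268.

9.627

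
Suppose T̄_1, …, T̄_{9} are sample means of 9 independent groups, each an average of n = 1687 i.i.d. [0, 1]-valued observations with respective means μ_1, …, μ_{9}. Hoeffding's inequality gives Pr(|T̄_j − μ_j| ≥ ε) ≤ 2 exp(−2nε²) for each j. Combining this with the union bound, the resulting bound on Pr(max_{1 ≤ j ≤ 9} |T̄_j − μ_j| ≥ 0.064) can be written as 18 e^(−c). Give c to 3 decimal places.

13.820

Union bound over the 9 events: Pr(max_{1 ≤ j ≤ 9} |T̄_j − μ_j| ≥ 0.064) ≤ 9·2·exp(−2nε²) = 18 exp(−2·1687·0.064²).
So c = 2·1687·0.064² = 13.8199.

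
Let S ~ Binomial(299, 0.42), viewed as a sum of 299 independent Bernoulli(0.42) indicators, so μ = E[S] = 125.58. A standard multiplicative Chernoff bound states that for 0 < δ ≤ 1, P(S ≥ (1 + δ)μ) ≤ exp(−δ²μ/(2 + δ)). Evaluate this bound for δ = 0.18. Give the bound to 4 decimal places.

Exponent = δ²μ/(2 + δ) = 0.18²·125.58/2.18 = 1.8664.
Bound = exp(−1.8664) = 0.15468.

0.1547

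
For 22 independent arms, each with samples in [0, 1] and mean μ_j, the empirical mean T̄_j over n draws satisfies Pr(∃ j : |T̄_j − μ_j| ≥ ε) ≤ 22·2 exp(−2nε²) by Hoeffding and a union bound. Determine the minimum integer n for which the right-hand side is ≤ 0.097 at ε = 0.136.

Need 2·22·exp(−2nε²) ≤ 0.097, i.e. exp(−2nε²) ≤ 0.097/44.
So 2nε² ≥ ln(44/0.097) = 6.117234.
Hence n ≥ 6.117234/(2·0.136²) = 165.366.
The smallest integer n is 166.

166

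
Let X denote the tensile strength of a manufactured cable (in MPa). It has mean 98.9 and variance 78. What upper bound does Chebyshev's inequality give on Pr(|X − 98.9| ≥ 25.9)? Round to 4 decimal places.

Chebyshev: Pr(|X − μ| ≥ t) ≤ Var(X)/t².
Bound = 78 / 670.81 = 0.1163.

0.1163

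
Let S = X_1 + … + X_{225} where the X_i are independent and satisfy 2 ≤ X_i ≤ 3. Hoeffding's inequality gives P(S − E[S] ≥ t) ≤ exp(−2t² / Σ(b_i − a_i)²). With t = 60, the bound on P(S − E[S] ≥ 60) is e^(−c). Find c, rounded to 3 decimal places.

Σ(b_i − a_i)² = 225·(1)² = 225.
c = 2t²/225 = 2·60²/225 = 32.0000.

32.000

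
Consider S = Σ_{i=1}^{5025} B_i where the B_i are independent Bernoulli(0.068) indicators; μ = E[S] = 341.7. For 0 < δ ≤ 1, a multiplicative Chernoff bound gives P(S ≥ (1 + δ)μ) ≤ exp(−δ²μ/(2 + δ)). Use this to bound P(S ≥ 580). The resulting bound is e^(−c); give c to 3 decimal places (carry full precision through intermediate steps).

Write 580 = (1 + δ)μ, so δ = 580/341.7 − 1 = 0.6973954…
Then the exponent is δ²μ/(2 + δ) = (580 − μ)² / (μ·(2 + δ)) = 61.611034.

61.611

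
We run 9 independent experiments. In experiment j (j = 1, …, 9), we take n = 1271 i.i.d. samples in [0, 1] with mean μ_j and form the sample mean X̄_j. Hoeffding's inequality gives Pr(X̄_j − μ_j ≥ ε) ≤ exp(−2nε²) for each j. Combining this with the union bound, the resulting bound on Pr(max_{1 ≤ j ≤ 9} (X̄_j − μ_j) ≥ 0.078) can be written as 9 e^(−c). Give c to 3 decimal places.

Union bound over the 9 events: Pr(max_{1 ≤ j ≤ 9} (X̄_j − μ_j) ≥ 0.078) ≤ 9·exp(−2nε²) = 9 exp(−2·1271·0.078²).
So c = 2·1271·0.078² = 15.4655.

15.466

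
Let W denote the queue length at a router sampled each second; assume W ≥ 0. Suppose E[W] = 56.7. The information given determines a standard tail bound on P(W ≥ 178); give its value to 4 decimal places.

0.3185

Only the mean of a non-negative variable is known, so Markov's inequality is the applicable tail bound.
Markov's inequality: for a non-negative random variable, P(W ≥ a) ≤ E[W]/a.
Here E[W] = 56.7 and a = 178, so the bound is 56.7/178 = 0.3185.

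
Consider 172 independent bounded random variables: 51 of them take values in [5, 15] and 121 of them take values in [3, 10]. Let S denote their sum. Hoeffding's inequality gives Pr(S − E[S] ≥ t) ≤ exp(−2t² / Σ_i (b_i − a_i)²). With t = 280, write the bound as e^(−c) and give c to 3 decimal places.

Σ(b_i − a_i)² = 51·10² + 121·7² = 11029.
c = 2t² / 11029 = 2·280² / 11029 = 14.2171.

14.217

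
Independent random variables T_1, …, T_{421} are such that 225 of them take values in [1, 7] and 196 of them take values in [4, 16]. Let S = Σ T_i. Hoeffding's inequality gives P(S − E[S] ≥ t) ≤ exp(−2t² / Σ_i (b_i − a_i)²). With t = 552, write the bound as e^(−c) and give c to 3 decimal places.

Σ(b_i − a_i)² = 225·6² + 196·12² = 36324.
c = 2t² / 36324 = 2·552² / 36324 = 16.7770.

16.777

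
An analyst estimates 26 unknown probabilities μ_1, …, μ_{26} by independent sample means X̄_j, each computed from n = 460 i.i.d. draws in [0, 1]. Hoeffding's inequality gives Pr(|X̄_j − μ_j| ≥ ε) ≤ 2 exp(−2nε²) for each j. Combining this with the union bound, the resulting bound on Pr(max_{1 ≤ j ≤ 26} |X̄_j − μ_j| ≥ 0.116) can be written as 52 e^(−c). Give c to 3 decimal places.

12.380

Union bound over the 26 events: Pr(max_{1 ≤ j ≤ 26} |X̄_j − μ_j| ≥ 0.116) ≤ 26·2·exp(−2nε²) = 52 exp(−2·460·0.116²).
So c = 2·460·0.116² = 12.3795.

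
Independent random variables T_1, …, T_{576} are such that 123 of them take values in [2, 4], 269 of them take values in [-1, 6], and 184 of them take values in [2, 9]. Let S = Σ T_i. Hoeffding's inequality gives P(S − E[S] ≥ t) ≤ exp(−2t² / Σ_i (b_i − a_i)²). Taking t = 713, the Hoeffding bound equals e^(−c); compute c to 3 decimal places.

Σ(b_i − a_i)² = 123·2² + 269·7² + 184·7² = 22689.
c = 2t² / 22689 = 2·713² / 22689 = 44.8119.

44.812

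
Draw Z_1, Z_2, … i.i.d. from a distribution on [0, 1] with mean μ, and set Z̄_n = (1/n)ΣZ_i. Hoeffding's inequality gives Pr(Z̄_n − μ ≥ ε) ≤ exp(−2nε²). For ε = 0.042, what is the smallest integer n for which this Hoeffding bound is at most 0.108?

631

Require exp(−2nε²) ≤ 0.108, i.e. 2nε² ≥ ln(1/0.108) = 2.225624.
So n ≥ 2.225624 / (2·0.042²) = 630.846.
The smallest integer n is 631.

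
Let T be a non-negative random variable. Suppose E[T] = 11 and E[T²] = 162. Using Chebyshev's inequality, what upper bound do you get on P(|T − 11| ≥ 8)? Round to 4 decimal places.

Var(T) = E[T²] − (E[T])² = 162 − 121 = 41.
Chebyshev's inequality: P(|T − μ| ≥ t) ≤ Var(T)/t² = 41/64 = 0.6406.

0.6406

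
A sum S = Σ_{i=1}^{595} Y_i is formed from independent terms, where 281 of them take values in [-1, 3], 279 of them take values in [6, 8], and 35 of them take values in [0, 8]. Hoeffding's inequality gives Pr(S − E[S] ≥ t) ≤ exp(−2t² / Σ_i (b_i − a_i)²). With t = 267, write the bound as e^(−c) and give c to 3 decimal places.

Σ(b_i − a_i)² = 281·4² + 279·2² + 35·8² = 7852.
c = 2t² / 7852 = 2·267² / 7852 = 18.1582.

18.158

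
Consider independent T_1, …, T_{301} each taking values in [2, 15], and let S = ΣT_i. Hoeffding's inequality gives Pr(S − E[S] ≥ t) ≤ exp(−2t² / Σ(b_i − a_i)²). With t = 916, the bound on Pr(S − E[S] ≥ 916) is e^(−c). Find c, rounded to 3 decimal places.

32.989

Σ(b_i − a_i)² = 301·(13)² = 50869.
c = 2t²/50869 = 2·916²/50869 = 32.9889.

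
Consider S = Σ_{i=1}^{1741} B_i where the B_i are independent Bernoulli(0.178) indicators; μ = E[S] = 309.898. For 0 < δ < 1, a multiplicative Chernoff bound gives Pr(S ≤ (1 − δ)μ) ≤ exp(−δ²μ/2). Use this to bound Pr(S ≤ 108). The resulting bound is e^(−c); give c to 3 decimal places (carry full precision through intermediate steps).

Write 108 = (1 − δ)μ, so δ = 1 − 108/309.898 = 0.6514982…
Then the exponent is δ²μ/2 = (μ − 108)²/(2μ) = 65.768095.

65.768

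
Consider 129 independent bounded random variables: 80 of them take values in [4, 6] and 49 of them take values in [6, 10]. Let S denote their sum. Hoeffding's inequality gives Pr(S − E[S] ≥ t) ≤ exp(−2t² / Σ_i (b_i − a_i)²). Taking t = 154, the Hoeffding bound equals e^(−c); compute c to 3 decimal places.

Σ(b_i − a_i)² = 80·2² + 49·4² = 1104.
c = 2t² / 1104 = 2·154² / 1104 = 42.9638.

42.964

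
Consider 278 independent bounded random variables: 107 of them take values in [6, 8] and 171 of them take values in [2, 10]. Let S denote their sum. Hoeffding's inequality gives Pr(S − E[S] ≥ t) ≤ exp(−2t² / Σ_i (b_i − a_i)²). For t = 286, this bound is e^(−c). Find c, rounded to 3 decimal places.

Σ(b_i − a_i)² = 107·2² + 171·8² = 11372.
c = 2t² / 11372 = 2·286² / 11372 = 14.3855.

14.386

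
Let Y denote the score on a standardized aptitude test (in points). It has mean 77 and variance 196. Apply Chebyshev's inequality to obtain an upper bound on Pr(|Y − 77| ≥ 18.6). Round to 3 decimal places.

0.567

Chebyshev: Pr(|Y − μ| ≥ t) ≤ Var(Y)/t².
Bound = 196 / 345.96 = 0.5665.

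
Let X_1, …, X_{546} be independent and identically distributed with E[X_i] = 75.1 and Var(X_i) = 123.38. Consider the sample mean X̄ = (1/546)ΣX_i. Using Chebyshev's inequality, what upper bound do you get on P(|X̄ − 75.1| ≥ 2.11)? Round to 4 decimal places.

0.0508

Var(X̄) = Var(X_i)/n = 123.38/546 = 0.22597.
Chebyshev: P(|X̄ − 75.1| ≥ 2.11) ≤ Var(X̄)/(2.11)² = 123.38/(546·2.11²) = 0.0508.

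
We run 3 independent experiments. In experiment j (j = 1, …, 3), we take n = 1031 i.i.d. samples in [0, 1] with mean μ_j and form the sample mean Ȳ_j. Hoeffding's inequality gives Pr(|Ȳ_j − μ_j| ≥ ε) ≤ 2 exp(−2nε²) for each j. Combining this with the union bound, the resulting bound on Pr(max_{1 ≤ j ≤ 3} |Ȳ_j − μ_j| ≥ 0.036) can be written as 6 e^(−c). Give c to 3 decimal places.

2.672

Union bound over the 3 events: Pr(max_{1 ≤ j ≤ 3} |Ȳ_j − μ_j| ≥ 0.036) ≤ 3·2·exp(−2nε²) = 6 exp(−2·1031·0.036²).
So c = 2·1031·0.036² = 2.6724.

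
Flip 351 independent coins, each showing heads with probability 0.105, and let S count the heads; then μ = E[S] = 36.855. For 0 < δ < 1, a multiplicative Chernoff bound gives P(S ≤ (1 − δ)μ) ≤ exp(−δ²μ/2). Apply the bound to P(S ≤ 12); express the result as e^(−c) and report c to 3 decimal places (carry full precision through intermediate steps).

Write 12 = (1 − δ)μ, so δ = 1 − 12/36.855 = 0.6743997…
Then the exponent is δ²μ/2 = (μ − 12)²/(2μ) = 8.381102.

8.381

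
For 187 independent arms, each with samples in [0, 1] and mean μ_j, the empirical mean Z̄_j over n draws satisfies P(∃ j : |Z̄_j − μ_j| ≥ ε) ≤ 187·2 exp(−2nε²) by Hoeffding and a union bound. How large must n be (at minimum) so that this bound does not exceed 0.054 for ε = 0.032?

4318

Need 2·187·exp(−2nε²) ≤ 0.054, i.e. exp(−2nε²) ≤ 0.054/374.
So 2nε² ≥ ln(374/0.054) = 8.843027.
Hence n ≥ 8.843027/(2·0.032²) = 4317.884.
The smallest integer n is 4318.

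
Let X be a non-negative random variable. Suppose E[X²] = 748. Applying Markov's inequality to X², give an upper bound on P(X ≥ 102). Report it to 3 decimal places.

Since X ≥ 0, the event {X ≥ 102} is the same as {X² ≥ 10404}.
Markov's inequality applied to X² gives P(X² ≥ 10404) ≤ E[X²]/10404 = 748/10404 = 0.0719.

0.072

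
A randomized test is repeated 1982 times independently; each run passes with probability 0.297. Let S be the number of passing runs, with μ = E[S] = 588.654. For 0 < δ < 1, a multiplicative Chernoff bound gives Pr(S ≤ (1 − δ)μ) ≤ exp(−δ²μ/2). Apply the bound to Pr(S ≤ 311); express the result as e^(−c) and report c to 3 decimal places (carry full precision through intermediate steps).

65.481

Write 311 = (1 − δ)μ, so δ = 1 − 311/588.654 = 0.4716761…
Then the exponent is δ²μ/2 = (μ − 311)²/(2μ) = 65.481373.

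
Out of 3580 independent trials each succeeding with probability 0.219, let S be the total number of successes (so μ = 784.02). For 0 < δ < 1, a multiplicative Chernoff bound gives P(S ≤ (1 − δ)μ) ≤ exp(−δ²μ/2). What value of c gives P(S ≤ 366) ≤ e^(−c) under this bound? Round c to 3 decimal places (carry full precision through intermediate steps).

Write 366 = (1 − δ)μ, so δ = 1 − 366/784.02 = 0.5331752…
Then the exponent is δ²μ/2 = (μ − 366)²/(2μ) = 111.438943.

111.439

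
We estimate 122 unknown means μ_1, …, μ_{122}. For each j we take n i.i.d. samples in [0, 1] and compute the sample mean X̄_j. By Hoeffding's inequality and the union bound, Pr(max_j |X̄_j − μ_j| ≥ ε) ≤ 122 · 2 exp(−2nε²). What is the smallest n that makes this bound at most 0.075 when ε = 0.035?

Need 2·122·exp(−2nε²) ≤ 0.075, i.e. exp(−2nε²) ≤ 0.075/244.
So 2nε² ≥ ln(244/0.075) = 8.087435.
Hence n ≥ 8.087435/(2·0.035²) = 3300.994.
The smallest integer n is 3301.

3301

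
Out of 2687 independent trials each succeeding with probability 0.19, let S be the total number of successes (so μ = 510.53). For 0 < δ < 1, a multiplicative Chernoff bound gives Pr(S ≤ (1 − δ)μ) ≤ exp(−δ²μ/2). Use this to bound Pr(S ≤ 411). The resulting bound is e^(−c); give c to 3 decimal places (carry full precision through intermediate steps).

9.702

Write 411 = (1 − δ)μ, so δ = 1 − 411/510.53 = 0.1949543…
Then the exponent is δ²μ/2 = (μ − 411)²/(2μ) = 9.701899.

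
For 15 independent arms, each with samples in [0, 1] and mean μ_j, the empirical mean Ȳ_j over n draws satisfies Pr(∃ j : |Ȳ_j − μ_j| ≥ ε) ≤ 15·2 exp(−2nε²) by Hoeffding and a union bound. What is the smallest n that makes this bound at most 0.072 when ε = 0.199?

Need 2·15·exp(−2nε²) ≤ 0.072, i.e. exp(−2nε²) ≤ 0.072/30.
So 2nε² ≥ ln(30/0.072) = 6.032287.
Hence n ≥ 6.032287/(2·0.199²) = 76.163.
The smallest integer n is 77.

77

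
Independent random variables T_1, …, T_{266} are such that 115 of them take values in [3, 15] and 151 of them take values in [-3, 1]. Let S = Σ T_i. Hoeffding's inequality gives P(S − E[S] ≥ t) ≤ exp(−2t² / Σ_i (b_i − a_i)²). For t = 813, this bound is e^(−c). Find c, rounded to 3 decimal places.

Σ(b_i − a_i)² = 115·12² + 151·4² = 18976.
c = 2t² / 18976 = 2·813² / 18976 = 69.6637.

69.664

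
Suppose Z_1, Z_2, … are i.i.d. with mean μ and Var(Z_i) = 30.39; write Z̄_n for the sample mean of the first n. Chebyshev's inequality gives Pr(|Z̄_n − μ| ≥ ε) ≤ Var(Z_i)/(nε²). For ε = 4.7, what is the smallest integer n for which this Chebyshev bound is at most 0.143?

10

Require 30.39/(n·4.7²) ≤ 0.143, i.e. n ≥ 30.39/(0.143·4.7²) = 9.621.
The smallest integer n is 10.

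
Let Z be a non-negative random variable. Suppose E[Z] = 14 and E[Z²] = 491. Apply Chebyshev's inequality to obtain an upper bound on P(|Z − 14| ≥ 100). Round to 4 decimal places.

0.0295

Var(Z) = E[Z²] − (E[Z])² = 491 − 196 = 295.
Chebyshev's inequality: P(|Z − μ| ≥ t) ≤ Var(Z)/t² = 295/10000 = 0.0295.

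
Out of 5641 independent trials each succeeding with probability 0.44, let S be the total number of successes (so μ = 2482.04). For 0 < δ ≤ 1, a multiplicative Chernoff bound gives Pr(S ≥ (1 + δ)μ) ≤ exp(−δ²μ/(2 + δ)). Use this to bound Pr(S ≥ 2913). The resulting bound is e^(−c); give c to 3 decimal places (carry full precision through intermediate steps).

Write 2913 = (1 + δ)μ, so δ = 2913/2482.04 − 1 = 0.1736314…
Then the exponent is δ²μ/(2 + δ) = (2913 − μ)² / (μ·(2 + δ)) = 34.425421.

34.425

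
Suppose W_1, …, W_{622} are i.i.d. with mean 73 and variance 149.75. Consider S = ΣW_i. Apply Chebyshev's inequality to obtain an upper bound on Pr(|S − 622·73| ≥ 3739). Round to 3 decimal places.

Var(S) = n·Var(W_i) = 622·149.75 = 93144.5.
Chebyshev: Pr(|S − 622·73| ≥ 3739) ≤ Var(S)/3739² = 93144.5/13980121 = 0.0067.

0.007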